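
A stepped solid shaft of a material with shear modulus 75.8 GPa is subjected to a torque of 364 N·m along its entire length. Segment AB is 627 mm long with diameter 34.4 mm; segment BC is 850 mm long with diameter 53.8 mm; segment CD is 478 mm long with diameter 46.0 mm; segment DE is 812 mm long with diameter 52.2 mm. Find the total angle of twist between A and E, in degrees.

2.14°

J_AB = π(0.0344)⁴/32 = 1.37×10^-7 m⁴; J_BC = π(0.0538)⁴/32 = 8.22×10^-7 m⁴; J_CD = π(0.0460)⁴/32 = 4.40×10^-7 m⁴; J_DE = π(0.0522)⁴/32 = 7.29×10^-7 m⁴.
θ = (T/G)·Σ L_i/J_i = (364.0/75.8×10⁹)·(0.627/1.37×10^-7 + 0.850/8.22×10^-7 + 0.478/4.40×10^-7 + 0.812/7.29×10^-7) = 0.03744 rad.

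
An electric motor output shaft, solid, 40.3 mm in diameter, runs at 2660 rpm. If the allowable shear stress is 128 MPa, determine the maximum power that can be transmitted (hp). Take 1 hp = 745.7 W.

614 hp

J = πd⁴/32 = π(0.0403)⁴/32 = 2.590×10^-7 m⁴.
T_max = τ_allow·J/r = 1.28×10^8 × 2.590×10^-7 / 0.0201 = 1645 N·m.
ω = 2π·2660/60 = 278.6 rad/s, so P_max = T_max·ω = 4.582×10^5 W.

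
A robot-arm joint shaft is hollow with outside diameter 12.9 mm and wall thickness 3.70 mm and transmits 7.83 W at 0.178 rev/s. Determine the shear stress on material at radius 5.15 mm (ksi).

1.99 ksi

ω = 2π·0.178 = 1.118 rad/s, so T = P/ω = 7.83 / 1.118 = 7.001 N·m.
J = π(d_o⁴ − d_i⁴)/32 = π(0.0129⁴ − 0.00550⁴)/32 = 2.629×10^-9 m⁴.
Shear stress varies linearly with radius: τ = T·r/J = 7.001 × 0.00515 / 2.629×10^-9 = 1.372×10^7 Pa.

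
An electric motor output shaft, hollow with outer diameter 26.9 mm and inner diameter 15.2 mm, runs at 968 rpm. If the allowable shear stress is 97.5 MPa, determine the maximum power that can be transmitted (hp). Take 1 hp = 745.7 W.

45.5 hp

J = π(d_o⁴ − d_i⁴)/32 = π(0.0269⁴ − 0.0152⁴)/32 = 4.616×10^-8 m⁴.
T_max = τ_allow·J/r = 9.75×10^7 × 4.616×10^-8 / 0.0135 = 334.7 N·m.
ω = 2π·968/60 = 101.4 rad/s, so P_max = T_max·ω = 3.392×10^4 W.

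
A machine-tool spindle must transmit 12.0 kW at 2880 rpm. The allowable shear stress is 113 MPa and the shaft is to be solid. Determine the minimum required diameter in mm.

ω = 2π·2880/60 = 301.6 rad/s, so T = P/ω = 12.0×10³ / 301.6 = 39.79 N·m.
For a solid shaft τ_max = 16T/(πd³), so d = (16T/(π τ_allow))^(1/3) = (16·39.79/(π·1.13×10^8))^(1/3) = 0.01215 m.

12.1 mm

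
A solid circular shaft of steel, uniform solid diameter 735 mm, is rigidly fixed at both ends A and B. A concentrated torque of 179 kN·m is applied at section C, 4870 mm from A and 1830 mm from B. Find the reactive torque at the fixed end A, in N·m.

With uniform GJ and both ends fixed, compatibility θ_AC = θ_CB gives T_A·a = T_B·b, together with T_A + T_B = T₀.
T_A = T₀·b/(a+b) = 179000·1830/6700 = 48890 N·m; T_B = 130100 N·m.

48900 N·m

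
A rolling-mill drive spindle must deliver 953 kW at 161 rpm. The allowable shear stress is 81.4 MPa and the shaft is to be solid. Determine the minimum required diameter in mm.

152 mm

ω = 2π·161/60 = 16.86 rad/s, so T = P/ω = 953×10³ / 16.86 = 56520 N·m.
For a solid shaft τ_max = 16T/(πd³), so d = (16T/(π τ_allow))^(1/3) = (16·56520/(π·8.14×10^7))^(1/3) = 0.1524 m.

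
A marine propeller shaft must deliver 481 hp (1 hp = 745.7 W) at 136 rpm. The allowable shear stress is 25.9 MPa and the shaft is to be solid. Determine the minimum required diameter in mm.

170 mm

ω = 2π·136/60 = 14.24 rad/s, so T = P/ω = 481×745.7 / 14.24 = 25180 N·m.
For a solid shaft τ_max = 16T/(πd³), so d = (16T/(π τ_allow))^(1/3) = (16·25180/(π·2.59×10^7))^(1/3) = 0.1705 m.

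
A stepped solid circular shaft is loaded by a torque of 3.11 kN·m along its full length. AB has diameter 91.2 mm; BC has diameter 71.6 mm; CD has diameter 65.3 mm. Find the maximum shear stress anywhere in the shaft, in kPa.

Under the same torque, τ_max = 16T/(πd³) is largest where d is smallest — segment CD (d = 65.3 mm).
τ_max = 16·3110/(π·(0.0653)³) = 5.688×10^7 Pa.

56900 kPa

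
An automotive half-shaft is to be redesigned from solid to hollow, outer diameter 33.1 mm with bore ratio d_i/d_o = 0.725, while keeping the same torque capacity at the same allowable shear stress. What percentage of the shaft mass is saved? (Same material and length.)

41.2 %

Equal τ_max and T ⇒ the solid shaft needs d_s³ = d_o³(1−k⁴), so d_s = 33.1·(1−0.725⁴)^(1/3) = 29.72 mm.
Area ratio A_h/A_s = d_o²(1−k²)/d_s² = (1−k²)/(1−k⁴)^(2/3) = 0.5885.
Mass saving = 1 − 0.5885 = 41.2 %.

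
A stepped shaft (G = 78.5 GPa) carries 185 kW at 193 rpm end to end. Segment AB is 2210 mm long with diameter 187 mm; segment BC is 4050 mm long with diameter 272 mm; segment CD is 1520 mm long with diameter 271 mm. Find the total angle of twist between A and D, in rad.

ω = 2π·193/60 = 20.21 rad/s, so T = P/ω = 185×10³ / 20.21 = 9153 N·m.
J_AB = π(0.187)⁴/32 = 1.20×10^-4 m⁴; J_BC = π(0.272)⁴/32 = 5.37×10^-4 m⁴; J_CD = π(0.271)⁴/32 = 5.30×10^-4 m⁴.
θ = (T/G)·Σ L_i/J_i = (9153/78.5×10⁹)·(2.21/1.20×10^-4 + 4.05/5.37×10^-4 + 1.52/5.30×10^-4) = 3.360×10^-3 rad.

0.00336 rad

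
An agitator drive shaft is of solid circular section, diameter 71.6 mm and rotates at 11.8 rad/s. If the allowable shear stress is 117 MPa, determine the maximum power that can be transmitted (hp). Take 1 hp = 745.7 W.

J = πd⁴/32 = π(0.0716)⁴/32 = 2.580×10^-6 m⁴.
T_max = τ_allow·J/r = 1.17×10^8 × 2.580×10^-6 / 0.0358 = 8432 N·m.
ω = 11.8 rad/s, so P_max = T_max·ω = 9.950×10^4 W.

133 hp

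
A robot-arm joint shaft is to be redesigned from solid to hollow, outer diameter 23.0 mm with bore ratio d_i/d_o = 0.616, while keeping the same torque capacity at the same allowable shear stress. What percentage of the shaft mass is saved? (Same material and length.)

31.2 %

Equal τ_max and T ⇒ the solid shaft needs d_s³ = d_o³(1−k⁴), so d_s = 23.0·(1−0.616⁴)^(1/3) = 21.84 mm.
Area ratio A_h/A_s = d_o²(1−k²)/d_s² = (1−k²)/(1−k⁴)^(2/3) = 0.6883.
Mass saving = 1 − 0.6883 = 31.2 %.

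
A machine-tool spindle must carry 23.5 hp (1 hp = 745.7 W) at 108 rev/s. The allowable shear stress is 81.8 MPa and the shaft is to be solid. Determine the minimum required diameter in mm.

ω = 2π·108 = 678.6 rad/s, so T = P/ω = 23.5×745.7 / 678.6 = 25.82 N·m.
For a solid shaft τ_max = 16T/(πd³), so d = (16T/(π τ_allow))^(1/3) = (16·25.82/(π·8.18×10^7))^(1/3) = 0.01172 m.

11.7 mm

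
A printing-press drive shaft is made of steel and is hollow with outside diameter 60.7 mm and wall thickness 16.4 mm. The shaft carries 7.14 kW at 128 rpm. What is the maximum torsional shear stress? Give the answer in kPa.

ω = 2π·128/60 = 13.40 rad/s, so T = P/ω = 7.14×10³ / 13.40 = 532.7 N·m.
J = π(d_o⁴ − d_i⁴)/32 = π(0.0607⁴ − 0.0279⁴)/32 = 1.273×10^-6 m⁴.
τ_max = T·r/J = 532.7 × 0.0304 / 1.273×10^-6 = 1.270×10^7 Pa.

12700 kPa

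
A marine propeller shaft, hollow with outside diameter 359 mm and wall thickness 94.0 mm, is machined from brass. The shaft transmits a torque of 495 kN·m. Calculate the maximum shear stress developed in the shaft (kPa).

57400 kPa

J = π(d_o⁴ − d_i⁴)/32 = π(0.359⁴ − 0.171⁴)/32 = 1.547×10^-3 m⁴.
τ_max = T·r/J = 495000 × 0.179 / 1.547×10^-3 = 5.744×10^7 Pa.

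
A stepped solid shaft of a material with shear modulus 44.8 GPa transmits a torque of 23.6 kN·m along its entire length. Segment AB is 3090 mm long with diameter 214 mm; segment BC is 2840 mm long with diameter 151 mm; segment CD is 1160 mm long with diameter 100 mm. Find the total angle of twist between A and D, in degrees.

J_AB = π(0.214)⁴/32 = 2.06×10^-4 m⁴; J_BC = π(0.151)⁴/32 = 5.10×10^-5 m⁴; J_CD = π(0.100)⁴/32 = 9.82×10^-6 m⁴.
θ = (T/G)·Σ L_i/J_i = (23600/44.8×10⁹)·(3.09/2.06×10^-4 + 2.84/5.10×10^-5 + 1.16/9.82×10^-6) = 0.09946 rad.

5.70°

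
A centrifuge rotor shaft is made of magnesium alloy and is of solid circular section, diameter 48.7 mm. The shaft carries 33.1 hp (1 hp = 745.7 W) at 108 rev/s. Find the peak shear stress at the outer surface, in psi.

ω = 2π·108 = 678.6 rad/s, so T = P/ω = 33.1×745.7 / 678.6 = 36.37 N·m.
J = πd⁴/32 = π(0.0487)⁴/32 = 5.522×10^-7 m⁴.
τ_max = T·r/J = 36.37 × 0.0244 / 5.522×10^-7 = 1.604×10^6 Pa.

233 psi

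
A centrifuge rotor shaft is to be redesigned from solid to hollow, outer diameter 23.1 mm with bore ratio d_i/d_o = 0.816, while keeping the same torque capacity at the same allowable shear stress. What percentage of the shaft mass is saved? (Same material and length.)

Equal τ_max and T ⇒ the solid shaft needs d_s³ = d_o³(1−k⁴), so d_s = 23.1·(1−0.816⁴)^(1/3) = 19.00 mm.
Area ratio A_h/A_s = d_o²(1−k²)/d_s² = (1−k²)/(1−k⁴)^(2/3) = 0.4938.
Mass saving = 1 − 0.4938 = 50.6 %.

50.6 %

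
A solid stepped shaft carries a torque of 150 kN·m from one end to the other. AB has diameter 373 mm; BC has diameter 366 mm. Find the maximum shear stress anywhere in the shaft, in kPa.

Under the same torque, τ_max = 16T/(πd³) is largest where d is smallest — segment BC (d = 366 mm).
τ_max = 16·150000/(π·(0.366)³) = 1.558×10^7 Pa.

15600 kPa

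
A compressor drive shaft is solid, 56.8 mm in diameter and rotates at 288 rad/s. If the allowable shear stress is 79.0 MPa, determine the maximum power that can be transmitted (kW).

J = πd⁴/32 = π(0.0568)⁴/32 = 1.022×10^-6 m⁴.
T_max = τ_allow·J/r = 7.90×10^7 × 1.022×10^-6 / 0.0284 = 2843 N·m.
ω = 288 rad/s, so P_max = T_max·ω = 8.186×10^5 W.

819 kW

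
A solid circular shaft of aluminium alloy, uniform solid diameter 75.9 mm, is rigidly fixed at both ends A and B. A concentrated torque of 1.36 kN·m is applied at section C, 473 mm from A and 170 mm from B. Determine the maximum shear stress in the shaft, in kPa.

With uniform GJ and both ends fixed, compatibility θ_AC = θ_CB gives T_A·a = T_B·b, together with T_A + T_B = T₀.
T_A = T₀·b/(a+b) = 1360·170/643.0 = 359.6 N·m; T_B = 1000 N·m.
τ in each portion: τ_AC = 4.19×10^6 Pa, τ_CB = 1.17×10^7 Pa; maximum is in CB.
τ_max = T_CB·r/J = 1000·0.0380/3.26×10^-6 = 1.165×10^7 Pa.

11700 kPa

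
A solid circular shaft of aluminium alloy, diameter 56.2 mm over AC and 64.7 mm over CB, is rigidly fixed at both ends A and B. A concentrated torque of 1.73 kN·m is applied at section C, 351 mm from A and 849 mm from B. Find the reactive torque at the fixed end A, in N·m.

1000 N·m

Compatibility: T_A·a/J_AC = T_B·b/J_CB with T_A + T_B = T₀.
J_AC = 9.79×10^-7 m⁴, J_CB = 1.72×10^-6 m⁴, so T_A = T₀·(J_AC/a)/((J_AC/a)+(J_CB/b)) = 1002 N·m, T_B = 727.8 N·m.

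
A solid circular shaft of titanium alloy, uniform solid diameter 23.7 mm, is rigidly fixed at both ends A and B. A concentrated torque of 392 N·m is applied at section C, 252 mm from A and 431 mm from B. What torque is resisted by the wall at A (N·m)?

With uniform GJ and both ends fixed, compatibility θ_AC = θ_CB gives T_A·a = T_B·b, together with T_A + T_B = T₀.
T_A = T₀·b/(a+b) = 392.0·431/683.0 = 247.4 N·m; T_B = 144.6 N·m.

247 N·m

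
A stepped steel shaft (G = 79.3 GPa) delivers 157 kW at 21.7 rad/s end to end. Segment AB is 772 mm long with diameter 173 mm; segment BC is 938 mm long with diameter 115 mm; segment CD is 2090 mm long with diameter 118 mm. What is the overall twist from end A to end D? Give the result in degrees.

ω = 21.7 rad/s, so T = P/ω = 157×10³ / 21.70 = 7235 N·m.
J_AB = π(0.173)⁴/32 = 8.79×10^-5 m⁴; J_BC = π(0.115)⁴/32 = 1.72×10^-5 m⁴; J_CD = π(0.118)⁴/32 = 1.90×10^-5 m⁴.
θ = (T/G)·Σ L_i/J_i = (7235/79.3×10⁹)·(0.772/8.79×10^-5 + 0.938/1.72×10^-5 + 2.09/1.90×10^-5) = 0.01580 rad.

0.905°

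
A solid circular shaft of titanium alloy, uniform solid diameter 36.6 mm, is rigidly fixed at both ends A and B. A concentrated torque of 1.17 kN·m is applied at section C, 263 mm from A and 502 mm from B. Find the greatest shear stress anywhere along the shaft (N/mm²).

With uniform GJ and both ends fixed, compatibility θ_AC = θ_CB gives T_A·a = T_B·b, together with T_A + T_B = T₀.
T_A = T₀·b/(a+b) = 1170·502/765.0 = 767.8 N·m; T_B = 402.2 N·m.
τ in each portion: τ_AC = 7.98×10^7 Pa, τ_CB = 4.18×10^7 Pa; maximum is in AC.
τ_max = T_AC·r/J = 767.8·0.0183/1.76×10^-7 = 7.975×10^7 Pa.

79.8 N/mm²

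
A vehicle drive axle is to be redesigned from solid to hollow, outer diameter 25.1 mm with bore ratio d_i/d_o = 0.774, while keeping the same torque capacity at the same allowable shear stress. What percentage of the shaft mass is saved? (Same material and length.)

46.1 %

Equal τ_max and T ⇒ the solid shaft needs d_s³ = d_o³(1−k⁴), so d_s = 25.1·(1−0.774⁴)^(1/3) = 21.64 mm.
Area ratio A_h/A_s = d_o²(1−k²)/d_s² = (1−k²)/(1−k⁴)^(2/3) = 0.5392.
Mass saving = 1 − 0.5392 = 46.1 %.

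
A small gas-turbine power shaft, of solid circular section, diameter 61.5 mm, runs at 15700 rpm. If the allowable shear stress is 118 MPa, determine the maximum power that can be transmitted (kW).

8860 kW

J = πd⁴/32 = π(0.0615)⁴/32 = 1.404×10^-6 m⁴.
T_max = τ_allow·J/r = 1.18×10^8 × 1.404×10^-6 / 0.0307 = 5389 N·m.
ω = 2π·15700/60 = 1644 rad/s, so P_max = T_max·ω = 8.861×10^6 W.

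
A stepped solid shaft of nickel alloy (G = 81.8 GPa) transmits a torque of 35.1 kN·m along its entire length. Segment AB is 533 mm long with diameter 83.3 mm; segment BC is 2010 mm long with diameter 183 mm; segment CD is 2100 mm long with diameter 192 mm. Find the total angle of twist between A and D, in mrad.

63.0 mrad

J_AB = π(0.0833)⁴/32 = 4.73×10^-6 m⁴; J_BC = π(0.183)⁴/32 = 1.10×10^-4 m⁴; J_CD = π(0.192)⁴/32 = 1.33×10^-4 m⁴.
θ = (T/G)·Σ L_i/J_i = (35100/81.8×10⁹)·(0.533/4.73×10^-6 + 2.01/1.10×10^-4 + 2.10/1.33×10^-4) = 0.06297 rad.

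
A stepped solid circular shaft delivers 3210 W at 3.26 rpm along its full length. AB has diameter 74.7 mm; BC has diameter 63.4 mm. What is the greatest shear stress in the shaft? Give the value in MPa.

188 MPa

ω = 2π·3.26/60 = 0.3414 rad/s, so T = P/ω = 3210 / 0.3414 = 9403 N·m.
Under the same torque, τ_max = 16T/(πd³) is largest where d is smallest — segment BC (d = 63.4 mm).
τ_max = 16·9403/(π·(0.0634)³) = 1.879×10^8 Pa.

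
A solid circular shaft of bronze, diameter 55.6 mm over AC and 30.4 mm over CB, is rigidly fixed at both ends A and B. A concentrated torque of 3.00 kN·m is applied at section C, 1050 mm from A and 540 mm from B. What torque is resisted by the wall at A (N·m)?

Compatibility: T_A·a/J_AC = T_B·b/J_CB with T_A + T_B = T₀.
J_AC = 9.38×10^-7 m⁴, J_CB = 8.38×10^-8 m⁴, so T_A = T₀·(J_AC/a)/((J_AC/a)+(J_CB/b)) = 2556 N·m, T_B = 444.1 N·m.

2560 N·m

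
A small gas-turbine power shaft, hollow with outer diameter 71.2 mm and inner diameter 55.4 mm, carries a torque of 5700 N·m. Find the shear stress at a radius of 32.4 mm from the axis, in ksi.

16.8 ksi

J = π(d_o⁴ − d_i⁴)/32 = π(0.0712⁴ − 0.0554⁴)/32 = 1.598×10^-6 m⁴.
Shear stress varies linearly with radius: τ = T·r/J = 5700 × 0.0324 / 1.598×10^-6 = 1.156×10^8 Pa.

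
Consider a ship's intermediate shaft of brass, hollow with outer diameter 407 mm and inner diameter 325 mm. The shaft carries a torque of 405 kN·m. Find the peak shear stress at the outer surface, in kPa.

51600 kPa

J = π(d_o⁴ − d_i⁴)/32 = π(0.407⁴ − 0.325⁴)/32 = 1.599×10^-3 m⁴.
τ_max = T·r/J = 405000 × 0.203 / 1.599×10^-3 = 5.156×10^7 Pa.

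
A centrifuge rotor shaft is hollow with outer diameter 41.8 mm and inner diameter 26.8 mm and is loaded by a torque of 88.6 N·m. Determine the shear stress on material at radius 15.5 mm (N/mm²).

5.51 N/mm²

J = π(d_o⁴ − d_i⁴)/32 = π(0.0418⁴ − 0.0268⁴)/32 = 2.491×10^-7 m⁴.
Shear stress varies linearly with radius: τ = T·r/J = 88.60 × 0.0155 / 2.491×10^-7 = 5.514×10^6 Pa.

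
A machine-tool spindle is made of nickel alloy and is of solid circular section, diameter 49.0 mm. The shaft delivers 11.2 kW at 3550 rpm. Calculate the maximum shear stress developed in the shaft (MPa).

ω = 2π·3550/60 = 371.8 rad/s, so T = P/ω = 11.2×10³ / 371.8 = 30.13 N·m.
J = πd⁴/32 = π(0.0490)⁴/32 = 5.660×10^-7 m⁴.
τ_max = T·r/J = 30.13 × 0.0245 / 5.660×10^-7 = 1.304×10^6 Pa.

1.30 MPa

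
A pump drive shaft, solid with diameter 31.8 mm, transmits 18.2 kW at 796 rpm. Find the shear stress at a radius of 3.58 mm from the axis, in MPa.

ω = 2π·796/60 = 83.36 rad/s, so T = P/ω = 18.2×10³ / 83.36 = 218.3 N·m.
J = πd⁴/32 = π(0.0318)⁴/32 = 1.004×10^-7 m⁴.
Shear stress varies linearly with radius: τ = T·r/J = 218.3 × 0.00358 / 1.004×10^-7 = 7.786×10^6 Pa.

7.79 MPa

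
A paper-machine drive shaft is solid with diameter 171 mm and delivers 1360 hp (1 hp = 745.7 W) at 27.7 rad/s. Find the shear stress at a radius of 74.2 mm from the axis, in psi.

4690 psi

ω = 27.7 rad/s, so T = P/ω = 1360×745.7 / 27.70 = 36610 N·m.
J = πd⁴/32 = π(0.171)⁴/32 = 8.394×10^-5 m⁴.
Shear stress varies linearly with radius: τ = T·r/J = 36610 × 0.0742 / 8.394×10^-5 = 3.236×10^7 Pa.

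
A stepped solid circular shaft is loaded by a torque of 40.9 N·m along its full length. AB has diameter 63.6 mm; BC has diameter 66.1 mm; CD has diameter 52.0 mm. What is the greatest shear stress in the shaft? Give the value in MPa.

Under the same torque, τ_max = 16T/(πd³) is largest where d is smallest — segment CD (d = 52.0 mm).
τ_max = 16·40.90/(π·(0.0520)³) = 1.481×10^6 Pa.

1.48 MPa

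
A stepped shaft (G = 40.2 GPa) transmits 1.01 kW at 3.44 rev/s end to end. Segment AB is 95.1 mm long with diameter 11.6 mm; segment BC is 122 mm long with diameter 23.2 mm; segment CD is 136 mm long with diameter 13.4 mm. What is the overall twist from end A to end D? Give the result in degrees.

6.71°

ω = 2π·3.44 = 21.61 rad/s, so T = P/ω = 1.01×10³ / 21.61 = 46.73 N·m.
J_AB = π(0.0116)⁴/32 = 1.78×10^-9 m⁴; J_BC = π(0.0232)⁴/32 = 2.84×10^-8 m⁴; J_CD = π(0.0134)⁴/32 = 3.17×10^-9 m⁴.
θ = (T/G)·Σ L_i/J_i = (46.73/40.2×10⁹)·(0.0951/1.78×10^-9 + 0.122/2.84×10^-8 + 0.136/3.17×10^-9) = 0.1171 rad.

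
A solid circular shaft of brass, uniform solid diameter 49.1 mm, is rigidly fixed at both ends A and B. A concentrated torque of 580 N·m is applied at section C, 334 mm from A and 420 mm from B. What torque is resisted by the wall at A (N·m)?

With uniform GJ and both ends fixed, compatibility θ_AC = θ_CB gives T_A·a = T_B·b, together with T_A + T_B = T₀.
T_A = T₀·b/(a+b) = 580.0·420/754.0 = 323.1 N·m; T_B = 256.9 N·m.

323 N·m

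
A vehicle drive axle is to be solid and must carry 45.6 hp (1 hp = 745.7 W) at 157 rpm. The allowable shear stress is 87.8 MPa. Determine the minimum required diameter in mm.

49.3 mm

ω = 2π·157/60 = 16.44 rad/s, so T = P/ω = 45.6×745.7 / 16.44 = 2068 N·m.
For a solid shaft τ_max = 16T/(πd³), so d = (16T/(π τ_allow))^(1/3) = (16·2068/(π·8.78×10^7))^(1/3) = 0.04932 m.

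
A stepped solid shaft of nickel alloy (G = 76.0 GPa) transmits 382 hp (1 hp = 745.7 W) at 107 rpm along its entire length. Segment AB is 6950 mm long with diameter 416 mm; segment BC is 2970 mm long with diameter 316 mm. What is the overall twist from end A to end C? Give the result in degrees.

0.103°

ω = 2π·107/60 = 11.21 rad/s, so T = P/ω = 382×745.7 / 11.21 = 25420 N·m.
J_AB = π(0.416)⁴/32 = 2.94×10^-3 m⁴; J_BC = π(0.316)⁴/32 = 9.79×10^-4 m⁴.
θ = (T/G)·Σ L_i/J_i = (25420/76.0×10⁹)·(6.95/2.94×10^-3 + 2.97/9.79×10^-4) = 1.806×10^-3 rad.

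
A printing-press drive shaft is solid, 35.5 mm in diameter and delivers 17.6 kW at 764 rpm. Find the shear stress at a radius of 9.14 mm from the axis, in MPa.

12.9 MPa

ω = 2π·764/60 = 80.01 rad/s, so T = P/ω = 17.6×10³ / 80.01 = 220.0 N·m.
J = πd⁴/32 = π(0.0355)⁴/32 = 1.559×10^-7 m⁴.
Shear stress varies linearly with radius: τ = T·r/J = 220.0 × 0.00914 / 1.559×10^-7 = 1.290×10^7 Pa.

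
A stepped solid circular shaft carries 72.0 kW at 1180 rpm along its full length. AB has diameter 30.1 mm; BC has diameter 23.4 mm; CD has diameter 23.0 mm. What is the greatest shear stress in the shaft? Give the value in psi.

ω = 2π·1180/60 = 123.6 rad/s, so T = P/ω = 72.0×10³ / 123.6 = 582.7 N·m.
Under the same torque, τ_max = 16T/(πd³) is largest where d is smallest — segment CD (d = 23.0 mm).
τ_max = 16·582.7/(π·(0.0230)³) = 2.439×10^8 Pa.

35400 psi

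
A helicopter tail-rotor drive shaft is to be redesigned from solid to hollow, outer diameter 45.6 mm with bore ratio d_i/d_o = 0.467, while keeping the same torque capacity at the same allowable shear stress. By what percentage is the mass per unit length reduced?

19.2 %

Equal τ_max and T ⇒ the solid shaft needs d_s³ = d_o³(1−k⁴), so d_s = 45.6·(1−0.467⁴)^(1/3) = 44.87 mm.
Area ratio A_h/A_s = d_o²(1−k²)/d_s² = (1−k²)/(1−k⁴)^(2/3) = 0.8077.
Mass saving = 1 − 0.8077 = 19.2 %.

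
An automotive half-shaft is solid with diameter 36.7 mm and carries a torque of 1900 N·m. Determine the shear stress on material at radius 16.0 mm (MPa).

J = πd⁴/32 = π(0.0367)⁴/32 = 1.781×10^-7 m⁴.
Shear stress varies linearly with radius: τ = T·r/J = 1900 × 0.0160 / 1.781×10^-7 = 1.707×10^8 Pa.

171 MPa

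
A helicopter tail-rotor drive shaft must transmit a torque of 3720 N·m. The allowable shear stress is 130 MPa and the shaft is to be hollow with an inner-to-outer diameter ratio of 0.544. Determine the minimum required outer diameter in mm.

54.3 mm

For a hollow shaft with d_i/d_o = 0.544: τ_max = 16T/(π d_o³ (1−k⁴)), so d_o = [16T/(π τ_allow (1−k⁴))]^(1/3) = [16·3720/(π·1.30×10^8·0.9124)]^(1/3) = 0.05426 m.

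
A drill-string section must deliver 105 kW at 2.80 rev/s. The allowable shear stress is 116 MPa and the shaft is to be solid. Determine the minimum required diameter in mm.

ω = 2π·2.80 = 17.59 rad/s, so T = P/ω = 105×10³ / 17.59 = 5968 N·m.
For a solid shaft τ_max = 16T/(πd³), so d = (16T/(π τ_allow))^(1/3) = (16·5968/(π·1.16×10^8))^(1/3) = 0.06399 m.

64.0 mm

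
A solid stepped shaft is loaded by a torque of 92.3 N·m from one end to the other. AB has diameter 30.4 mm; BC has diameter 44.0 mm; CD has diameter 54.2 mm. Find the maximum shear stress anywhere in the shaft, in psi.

2430 psi

Under the same torque, τ_max = 16T/(πd³) is largest where d is smallest — segment AB (d = 30.4 mm).
τ_max = 16·92.30/(π·(0.0304)³) = 1.673×10^7 Pa.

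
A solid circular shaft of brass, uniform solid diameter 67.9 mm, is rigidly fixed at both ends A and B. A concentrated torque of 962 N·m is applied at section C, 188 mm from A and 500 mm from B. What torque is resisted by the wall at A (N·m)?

699 N·m

With uniform GJ and both ends fixed, compatibility θ_AC = θ_CB gives T_A·a = T_B·b, together with T_A + T_B = T₀.
T_A = T₀·b/(a+b) = 962.0·500/688.0 = 699.1 N·m; T_B = 262.9 N·m.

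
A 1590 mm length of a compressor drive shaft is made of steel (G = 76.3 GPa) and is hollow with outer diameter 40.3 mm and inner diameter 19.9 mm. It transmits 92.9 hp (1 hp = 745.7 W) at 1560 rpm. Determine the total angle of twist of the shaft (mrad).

ω = 2π·1560/60 = 163.4 rad/s, so T = P/ω = 92.9×745.7 / 163.4 = 424.1 N·m.
J = π(d_o⁴ − d_i⁴)/32 = π(0.0403⁴ − 0.0199⁴)/32 = 2.436×10^-7 m⁴.
θ = T·L/(G·J) = 424.1 × 1.59 / (76.3×10⁹ × 2.436×10^-7) = 0.03628 rad.

36.3 mrad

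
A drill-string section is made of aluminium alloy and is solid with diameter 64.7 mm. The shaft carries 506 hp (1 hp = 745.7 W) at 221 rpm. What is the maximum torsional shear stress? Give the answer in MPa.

ω = 2π·221/60 = 23.14 rad/s, so T = P/ω = 506×745.7 / 23.14 = 16300 N·m.
J = πd⁴/32 = π(0.0647)⁴/32 = 1.720×10^-6 m⁴.
τ_max = T·r/J = 16300 × 0.0324 / 1.720×10^-6 = 3.066×10^8 Pa.

307 MPa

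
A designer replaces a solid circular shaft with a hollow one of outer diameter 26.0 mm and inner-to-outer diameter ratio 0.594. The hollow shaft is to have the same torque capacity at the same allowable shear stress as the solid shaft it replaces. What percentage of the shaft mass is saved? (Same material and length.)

Equal τ_max and T ⇒ the solid shaft needs d_s³ = d_o³(1−k⁴), so d_s = 26.0·(1−0.594⁴)^(1/3) = 24.87 mm.
Area ratio A_h/A_s = d_o²(1−k²)/d_s² = (1−k²)/(1−k⁴)^(2/3) = 0.7071.
Mass saving = 1 − 0.7071 = 29.3 %.

29.3 %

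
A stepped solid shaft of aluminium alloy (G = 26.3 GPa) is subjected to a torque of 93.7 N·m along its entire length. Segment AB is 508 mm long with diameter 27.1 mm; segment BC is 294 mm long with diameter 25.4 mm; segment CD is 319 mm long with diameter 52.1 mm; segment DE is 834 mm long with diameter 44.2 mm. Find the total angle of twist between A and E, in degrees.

J_AB = π(0.0271)⁴/32 = 5.30×10^-8 m⁴; J_BC = π(0.0254)⁴/32 = 4.09×10^-8 m⁴; J_CD = π(0.0521)⁴/32 = 7.23×10^-7 m⁴; J_DE = π(0.0442)⁴/32 = 3.75×10^-7 m⁴.
θ = (T/G)·Σ L_i/J_i = (93.70/26.3×10⁹)·(0.508/5.30×10^-8 + 0.294/4.09×10^-8 + 0.319/7.23×10^-7 + 0.834/3.75×10^-7) = 0.06931 rad.

3.97°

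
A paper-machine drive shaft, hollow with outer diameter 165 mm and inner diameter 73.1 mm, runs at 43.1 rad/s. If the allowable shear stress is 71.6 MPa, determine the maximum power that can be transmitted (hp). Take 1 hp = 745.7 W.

3510 hp

J = π(d_o⁴ − d_i⁴)/32 = π(0.165⁴ − 0.0731⁴)/32 = 6.996×10^-5 m⁴.
T_max = τ_allow·J/r = 7.16×10^7 × 6.996×10^-5 / 0.0825 = 60720 N·m.
ω = 43.1 rad/s, so P_max = T_max·ω = 2.617×10^6 W.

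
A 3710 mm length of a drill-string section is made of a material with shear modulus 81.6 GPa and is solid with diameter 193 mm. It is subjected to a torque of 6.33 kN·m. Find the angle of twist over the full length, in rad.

0.00211 rad

J = πd⁴/32 = π(0.193)⁴/32 = 1.362×10^-4 m⁴.
θ = T·L/(G·J) = 6330 × 3.71 / (81.6×10⁹ × 1.362×10^-4) = 2.113×10^-3 rad.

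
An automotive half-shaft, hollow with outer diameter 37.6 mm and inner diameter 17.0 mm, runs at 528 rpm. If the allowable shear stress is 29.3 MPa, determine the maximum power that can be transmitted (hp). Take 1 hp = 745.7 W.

J = π(d_o⁴ − d_i⁴)/32 = π(0.0376⁴ − 0.0170⁴)/32 = 1.880×10^-7 m⁴.
T_max = τ_allow·J/r = 2.93×10^7 × 1.880×10^-7 / 0.0188 = 293.0 N·m.
ω = 2π·528/60 = 55.29 rad/s, so P_max = T_max·ω = 1.620×10^4 W.

21.7 hp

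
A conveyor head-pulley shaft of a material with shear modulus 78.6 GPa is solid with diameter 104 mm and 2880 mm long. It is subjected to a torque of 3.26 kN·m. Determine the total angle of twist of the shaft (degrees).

J = πd⁴/32 = π(0.104)⁴/32 = 1.149×10^-5 m⁴.
θ = T·L/(G·J) = 3260 × 2.88 / (78.6×10⁹ × 1.149×10^-5) = 0.01040 rad.

0.596°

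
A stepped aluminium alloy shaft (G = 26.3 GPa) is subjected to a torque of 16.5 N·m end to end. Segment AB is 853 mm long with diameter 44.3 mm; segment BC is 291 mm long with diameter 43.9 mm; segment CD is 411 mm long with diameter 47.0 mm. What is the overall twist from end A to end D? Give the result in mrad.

2.45 mrad

J_AB = π(0.0443)⁴/32 = 3.78×10^-7 m⁴; J_BC = π(0.0439)⁴/32 = 3.65×10^-7 m⁴; J_CD = π(0.0470)⁴/32 = 4.79×10^-7 m⁴.
θ = (T/G)·Σ L_i/J_i = (16.50/26.3×10⁹)·(0.853/3.78×10^-7 + 0.291/3.65×10^-7 + 0.411/4.79×10^-7) = 2.454×10^-3 rad.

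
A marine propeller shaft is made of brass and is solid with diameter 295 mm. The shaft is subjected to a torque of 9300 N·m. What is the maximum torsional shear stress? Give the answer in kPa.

J = πd⁴/32 = π(0.295)⁴/32 = 7.435×10^-4 m⁴.
τ_max = T·r/J = 9300 × 0.147 / 7.435×10^-4 = 1.845×10^6 Pa.

1840 kPa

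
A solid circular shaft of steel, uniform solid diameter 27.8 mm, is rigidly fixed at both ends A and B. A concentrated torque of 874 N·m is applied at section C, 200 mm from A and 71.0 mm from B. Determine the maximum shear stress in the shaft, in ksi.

With uniform GJ and both ends fixed, compatibility θ_AC = θ_CB gives T_A·a = T_B·b, together with T_A + T_B = T₀.
T_A = T₀·b/(a+b) = 874.0·71.0/271.0 = 229.0 N·m; T_B = 645.0 N·m.
τ in each portion: τ_AC = 5.43×10^7 Pa, τ_CB = 1.53×10^8 Pa; maximum is in CB.
τ_max = T_CB·r/J = 645.0·0.0139/5.86×10^-8 = 1.529×10^8 Pa.

22.2 ksi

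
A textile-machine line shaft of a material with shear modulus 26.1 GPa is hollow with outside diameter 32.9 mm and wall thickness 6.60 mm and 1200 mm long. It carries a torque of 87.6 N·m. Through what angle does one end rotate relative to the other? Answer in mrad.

J = π(d_o⁴ − d_i⁴)/32 = π(0.0329⁴ − 0.0197⁴)/32 = 1.002×10^-7 m⁴.
θ = T·L/(G·J) = 87.60 × 1.20 / (26.1×10⁹ × 1.002×10^-7) = 0.04018 rad.

40.2 mrad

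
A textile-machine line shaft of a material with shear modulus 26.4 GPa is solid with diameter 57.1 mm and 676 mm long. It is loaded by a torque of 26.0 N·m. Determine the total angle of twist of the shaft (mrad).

J = πd⁴/32 = π(0.0571)⁴/32 = 1.044×10^-6 m⁴.
θ = T·L/(G·J) = 26.00 × 0.676 / (26.4×10⁹ × 1.044×10^-6) = 6.379×10^-4 rad.

0.638 mrad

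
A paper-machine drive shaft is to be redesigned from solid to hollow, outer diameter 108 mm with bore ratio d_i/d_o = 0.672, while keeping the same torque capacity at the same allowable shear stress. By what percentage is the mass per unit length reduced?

36.2 %

Equal τ_max and T ⇒ the solid shaft needs d_s³ = d_o³(1−k⁴), so d_s = 108·(1−0.672⁴)^(1/3) = 100.1 mm.
Area ratio A_h/A_s = d_o²(1−k²)/d_s² = (1−k²)/(1−k⁴)^(2/3) = 0.6385.
Mass saving = 1 − 0.6385 = 36.2 %.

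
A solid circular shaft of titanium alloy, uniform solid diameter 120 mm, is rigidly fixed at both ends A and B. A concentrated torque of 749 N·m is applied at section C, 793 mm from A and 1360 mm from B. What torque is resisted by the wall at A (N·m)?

473 N·m

With uniform GJ and both ends fixed, compatibility θ_AC = θ_CB gives T_A·a = T_B·b, together with T_A + T_B = T₀.
T_A = T₀·b/(a+b) = 749.0·1360/2153 = 473.1 N·m; T_B = 275.9 N·m.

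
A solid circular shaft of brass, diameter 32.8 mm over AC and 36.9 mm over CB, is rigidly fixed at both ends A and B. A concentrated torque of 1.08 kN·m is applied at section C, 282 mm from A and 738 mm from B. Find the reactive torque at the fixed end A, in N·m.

670 N·m

Compatibility: T_A·a/J_AC = T_B·b/J_CB with T_A + T_B = T₀.
J_AC = 1.14×10^-7 m⁴, J_CB = 1.82×10^-7 m⁴, so T_A = T₀·(J_AC/a)/((J_AC/a)+(J_CB/b)) = 669.9 N·m, T_B = 410.1 N·m.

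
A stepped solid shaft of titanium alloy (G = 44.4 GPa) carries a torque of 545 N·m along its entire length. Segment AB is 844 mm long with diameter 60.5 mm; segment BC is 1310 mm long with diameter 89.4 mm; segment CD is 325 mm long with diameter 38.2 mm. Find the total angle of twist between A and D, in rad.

J_AB = π(0.0605)⁴/32 = 1.32×10^-6 m⁴; J_BC = π(0.0894)⁴/32 = 6.27×10^-6 m⁴; J_CD = π(0.0382)⁴/32 = 2.09×10^-7 m⁴.
θ = (T/G)·Σ L_i/J_i = (545.0/44.4×10⁹)·(0.844/1.32×10^-6 + 1.31/6.27×10^-6 + 0.325/2.09×10^-7) = 0.02952 rad.

0.0295 rad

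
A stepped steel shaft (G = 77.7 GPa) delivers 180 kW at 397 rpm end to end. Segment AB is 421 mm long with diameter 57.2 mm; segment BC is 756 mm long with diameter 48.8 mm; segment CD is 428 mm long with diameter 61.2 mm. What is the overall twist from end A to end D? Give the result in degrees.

ω = 2π·397/60 = 41.57 rad/s, so T = P/ω = 180×10³ / 41.57 = 4330 N·m.
J_AB = π(0.0572)⁴/32 = 1.05×10^-6 m⁴; J_BC = π(0.0488)⁴/32 = 5.57×10^-7 m⁴; J_CD = π(0.0612)⁴/32 = 1.38×10^-6 m⁴.
θ = (T/G)·Σ L_i/J_i = (4330/77.7×10⁹)·(0.421/1.05×10^-6 + 0.756/5.57×10^-7 + 0.428/1.38×10^-6) = 0.1153 rad.

6.61°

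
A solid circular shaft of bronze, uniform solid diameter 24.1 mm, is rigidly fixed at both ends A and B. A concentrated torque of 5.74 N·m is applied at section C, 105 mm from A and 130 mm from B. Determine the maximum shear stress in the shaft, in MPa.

With uniform GJ and both ends fixed, compatibility θ_AC = θ_CB gives T_A·a = T_B·b, together with T_A + T_B = T₀.
T_A = T₀·b/(a+b) = 5.740·130/235.0 = 3.175 N·m; T_B = 2.565 N·m.
τ in each portion: τ_AC = 1.16×10^6 Pa, τ_CB = 9.33×10^5 Pa; maximum is in AC.
τ_max = T_AC·r/J = 3.175·0.0120/3.31×10^-8 = 1.155×10^6 Pa.

1.16 MPa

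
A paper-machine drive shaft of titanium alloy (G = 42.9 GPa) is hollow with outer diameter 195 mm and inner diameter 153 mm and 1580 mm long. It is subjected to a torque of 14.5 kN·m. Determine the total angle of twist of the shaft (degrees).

0.347°

J = π(d_o⁴ − d_i⁴)/32 = π(0.195⁴ − 0.153⁴)/32 = 8.815×10^-5 m⁴.
θ = T·L/(G·J) = 14500 × 1.58 / (42.9×10⁹ × 8.815×10^-5) = 6.058×10^-3 rad.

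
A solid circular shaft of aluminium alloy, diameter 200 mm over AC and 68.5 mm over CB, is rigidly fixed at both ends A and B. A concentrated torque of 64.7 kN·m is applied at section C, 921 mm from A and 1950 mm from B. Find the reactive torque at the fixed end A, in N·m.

64300 N·m

Compatibility: T_A·a/J_AC = T_B·b/J_CB with T_A + T_B = T₀.
J_AC = 1.57×10^-4 m⁴, J_CB = 2.16×10^-6 m⁴, so T_A = T₀·(J_AC/a)/((J_AC/a)+(J_CB/b)) = 64280 N·m, T_B = 417.8 N·m.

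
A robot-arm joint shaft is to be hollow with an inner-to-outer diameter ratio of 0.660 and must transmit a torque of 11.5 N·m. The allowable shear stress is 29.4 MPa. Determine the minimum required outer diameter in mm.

For a hollow shaft with d_i/d_o = 0.660: τ_max = 16T/(π d_o³ (1−k⁴)), so d_o = [16T/(π τ_allow (1−k⁴))]^(1/3) = [16·11.50/(π·2.94×10^7·0.8103)]^(1/3) = 0.01350 m.

13.5 mm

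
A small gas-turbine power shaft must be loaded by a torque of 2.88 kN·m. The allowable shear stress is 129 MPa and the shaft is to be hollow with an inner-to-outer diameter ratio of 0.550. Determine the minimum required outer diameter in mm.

For a hollow shaft with d_i/d_o = 0.550: τ_max = 16T/(π d_o³ (1−k⁴)), so d_o = [16T/(π τ_allow (1−k⁴))]^(1/3) = [16·2880/(π·1.29×10^8·0.9085)]^(1/3) = 0.05002 m.

50.0 mm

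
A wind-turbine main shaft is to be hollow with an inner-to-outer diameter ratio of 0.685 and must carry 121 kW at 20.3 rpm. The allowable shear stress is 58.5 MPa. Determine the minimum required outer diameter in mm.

185 mm

ω = 2π·20.3/60 = 2.126 rad/s, so T = P/ω = 121×10³ / 2.126 = 56920 N·m.
For a hollow shaft with d_i/d_o = 0.685: τ_max = 16T/(π d_o³ (1−k⁴)), so d_o = [16T/(π τ_allow (1−k⁴))]^(1/3) = [16·56920/(π·5.85×10^7·0.7798)]^(1/3) = 0.1852 m.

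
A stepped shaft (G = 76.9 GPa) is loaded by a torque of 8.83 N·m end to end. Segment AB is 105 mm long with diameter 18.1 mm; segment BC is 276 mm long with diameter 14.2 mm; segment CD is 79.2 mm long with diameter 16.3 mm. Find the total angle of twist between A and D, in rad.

0.0104 rad

J_AB = π(0.0181)⁴/32 = 1.05×10^-8 m⁴; J_BC = π(0.0142)⁴/32 = 3.99×10^-9 m⁴; J_CD = π(0.0163)⁴/32 = 6.93×10^-9 m⁴.
θ = (T/G)·Σ L_i/J_i = (8.830/76.9×10⁹)·(0.105/1.05×10^-8 + 0.276/3.99×10^-9 + 0.0792/6.93×10^-9) = 0.01040 rad.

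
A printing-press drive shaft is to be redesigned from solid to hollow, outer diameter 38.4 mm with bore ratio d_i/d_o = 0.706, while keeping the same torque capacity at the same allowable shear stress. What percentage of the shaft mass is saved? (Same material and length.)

39.3 %

Equal τ_max and T ⇒ the solid shaft needs d_s³ = d_o³(1−k⁴), so d_s = 38.4·(1−0.706⁴)^(1/3) = 34.91 mm.
Area ratio A_h/A_s = d_o²(1−k²)/d_s² = (1−k²)/(1−k⁴)^(2/3) = 0.6068.
Mass saving = 1 − 0.6068 = 39.3 %.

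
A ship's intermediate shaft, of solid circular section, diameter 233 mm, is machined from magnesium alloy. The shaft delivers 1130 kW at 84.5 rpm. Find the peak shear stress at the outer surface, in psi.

7460 psi

ω = 2π·84.5/60 = 8.849 rad/s, so T = P/ω = 1130×10³ / 8.849 = 127700 N·m.
J = πd⁴/32 = π(0.233)⁴/32 = 2.894×10^-4 m⁴.
τ_max = T·r/J = 127700 × 0.117 / 2.894×10^-4 = 5.142×10^7 Pa.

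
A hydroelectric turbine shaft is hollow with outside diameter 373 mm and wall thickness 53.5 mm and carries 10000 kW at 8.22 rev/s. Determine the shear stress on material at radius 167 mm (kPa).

23000 kPa

ω = 2π·8.22 = 51.65 rad/s, so T = P/ω = 10000×10³ / 51.65 = 193600 N·m.
J = π(d_o⁴ − d_i⁴)/32 = π(0.373⁴ − 0.266⁴)/32 = 1.409×10^-3 m⁴.
Shear stress varies linearly with radius: τ = T·r/J = 193600 × 0.167 / 1.409×10^-3 = 2.295×10^7 Pa.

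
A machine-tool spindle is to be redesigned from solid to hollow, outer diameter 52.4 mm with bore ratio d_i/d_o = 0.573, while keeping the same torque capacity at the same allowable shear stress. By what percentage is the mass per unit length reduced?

27.5 %

Equal τ_max and T ⇒ the solid shaft needs d_s³ = d_o³(1−k⁴), so d_s = 52.4·(1−0.573⁴)^(1/3) = 50.45 mm.
Area ratio A_h/A_s = d_o²(1−k²)/d_s² = (1−k²)/(1−k⁴)^(2/3) = 0.7247.
Mass saving = 1 − 0.7247 = 27.5 %.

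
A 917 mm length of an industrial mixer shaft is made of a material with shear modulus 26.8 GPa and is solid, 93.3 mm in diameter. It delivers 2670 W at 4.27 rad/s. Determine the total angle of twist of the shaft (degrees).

0.165°

ω = 4.27 rad/s, so T = P/ω = 2670 / 4.270 = 625.3 N·m.
J = πd⁴/32 = π(0.0933)⁴/32 = 7.439×10^-6 m⁴.
θ = T·L/(G·J) = 625.3 × 0.917 / (26.8×10⁹ × 7.439×10^-6) = 2.876×10^-3 rad.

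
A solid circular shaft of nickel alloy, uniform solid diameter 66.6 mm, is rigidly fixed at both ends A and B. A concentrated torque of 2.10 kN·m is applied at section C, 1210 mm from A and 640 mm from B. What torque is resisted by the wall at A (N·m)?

With uniform GJ and both ends fixed, compatibility θ_AC = θ_CB gives T_A·a = T_B·b, together with T_A + T_B = T₀.
T_A = T₀·b/(a+b) = 2100·640/1850 = 726.5 N·m; T_B = 1374 N·m.

726 N·m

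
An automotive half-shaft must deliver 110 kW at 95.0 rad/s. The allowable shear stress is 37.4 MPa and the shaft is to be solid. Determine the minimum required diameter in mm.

54.0 mm

ω = 95.0 rad/s, so T = P/ω = 110×10³ / 95.00 = 1158 N·m.
For a solid shaft τ_max = 16T/(πd³), so d = (16T/(π τ_allow))^(1/3) = (16·1158/(π·3.74×10^7))^(1/3) = 0.05402 m.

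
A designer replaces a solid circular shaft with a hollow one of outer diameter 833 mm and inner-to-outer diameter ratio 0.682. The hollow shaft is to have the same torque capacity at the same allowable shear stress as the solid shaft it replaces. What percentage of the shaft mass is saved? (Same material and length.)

37.1 %

Equal τ_max and T ⇒ the solid shaft needs d_s³ = d_o³(1−k⁴), so d_s = 833·(1−0.682⁴)^(1/3) = 768.0 mm.
Area ratio A_h/A_s = d_o²(1−k²)/d_s² = (1−k²)/(1−k⁴)^(2/3) = 0.6293.
Mass saving = 1 − 0.6293 = 37.1 %.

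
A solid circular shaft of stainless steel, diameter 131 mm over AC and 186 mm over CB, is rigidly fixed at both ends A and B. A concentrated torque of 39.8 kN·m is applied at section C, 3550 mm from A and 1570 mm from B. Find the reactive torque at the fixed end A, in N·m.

Compatibility: T_A·a/J_AC = T_B·b/J_CB with T_A + T_B = T₀.
J_AC = 2.89×10^-5 m⁴, J_CB = 1.18×10^-4 m⁴, so T_A = T₀·(J_AC/a)/((J_AC/a)+(J_CB/b)) = 3906 N·m, T_B = 35890 N·m.

3910 N·m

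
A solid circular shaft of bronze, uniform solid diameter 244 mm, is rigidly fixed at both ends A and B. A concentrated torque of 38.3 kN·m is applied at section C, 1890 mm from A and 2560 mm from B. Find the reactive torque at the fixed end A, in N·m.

22000 N·m

With uniform GJ and both ends fixed, compatibility θ_AC = θ_CB gives T_A·a = T_B·b, together with T_A + T_B = T₀.
T_A = T₀·b/(a+b) = 38300·2560/4450 = 22030 N·m; T_B = 16270 N·m.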